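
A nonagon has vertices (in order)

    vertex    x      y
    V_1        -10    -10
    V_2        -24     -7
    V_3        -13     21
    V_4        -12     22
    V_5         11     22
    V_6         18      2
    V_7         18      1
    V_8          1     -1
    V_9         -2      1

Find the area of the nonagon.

843.5

Apply the shoelace formula: 2A = Σ (x_i·y_{i+1} − x_{i+1}·y_i), indices taken mod 9.
Σ = (-170) + (-595) + (-34) + (-506) + (-374) + (-18) + (-19) + (-1) + (30) = -1687
Area = |Σ|/2 = 843.5.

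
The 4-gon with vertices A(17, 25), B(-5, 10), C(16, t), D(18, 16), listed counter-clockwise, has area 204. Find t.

7

Write out the shoelace sum; only the two edges meeting at C involve t:
2·Area = [((-5)·t − 16·10) + (16·16 − 18·t)] + 473
       = -23·t + 569 = 408
⇒ t = 7.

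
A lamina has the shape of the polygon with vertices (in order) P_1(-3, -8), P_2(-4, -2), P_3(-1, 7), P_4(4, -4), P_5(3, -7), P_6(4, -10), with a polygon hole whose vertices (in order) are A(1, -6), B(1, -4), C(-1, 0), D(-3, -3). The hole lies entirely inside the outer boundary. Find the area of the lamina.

Outer boundary:
Apply Gauss's area formula: 2A = Σ (x_i·y_{i+1} − x_{i+1}·y_i), indices taken mod 6.
Cross-terms: -26, -30, -24, -16, -2, -62  ⇒  Σ = -160
Area = |Σ|/2 = 80.
Hole:
Σ = (2) + (-4) + (3) + (21) = 22
Area = |Σ|/2 = 11.
Net area = 80 − 11 = 69.

69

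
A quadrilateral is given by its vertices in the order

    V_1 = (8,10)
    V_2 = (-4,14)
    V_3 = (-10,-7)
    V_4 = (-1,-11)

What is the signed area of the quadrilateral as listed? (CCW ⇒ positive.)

250.5

Σ = (152) + (168) + (103) + (78) = 501
Signed area = Σ/2 = 250.5 (positive ⇒ counter-clockwise traversal).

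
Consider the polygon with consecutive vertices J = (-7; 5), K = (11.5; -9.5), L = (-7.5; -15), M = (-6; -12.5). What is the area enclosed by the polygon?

174.25

Apply the shoelace (surveyor's) formula: 2A = Σ (x_i·y_{i+1} − x_{i+1}·y_i), indices taken mod 4.
Σ = (9) + (-243.75) + (3.75) + (-117.5) = -348.5
Area = |Σ|/2 = 174.25.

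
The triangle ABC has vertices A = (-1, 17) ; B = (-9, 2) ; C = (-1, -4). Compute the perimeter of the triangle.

48

|AB| = √((-8)² + (-15)²) = √289 = 17
|BC| = √((8)² + (-6)²) = √100 = 10
|CA| = √((0)² + (21)²) = √441 = 21
Perimeter = 17 + 10 + 21 = 48.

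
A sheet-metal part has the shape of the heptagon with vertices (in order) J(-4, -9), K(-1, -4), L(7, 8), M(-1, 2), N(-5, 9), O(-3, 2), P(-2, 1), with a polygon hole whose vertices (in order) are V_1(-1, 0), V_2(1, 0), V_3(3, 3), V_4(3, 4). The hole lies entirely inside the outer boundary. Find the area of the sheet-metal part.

40

Outer boundary:
Σ = (7) + (20) + (22) + (1) + (17) + (1) + (22) = 90
Area = |Σ|/2 = 45.
Hole:
Apply the shoelace (surveyor's) formula: 2A = Σ (x_i·y_{i+1} − x_{i+1}·y_i), indices taken mod 4.
Cross-terms: 0, 3, 3, 4  ⇒  Σ = 10
Area = |Σ|/2 = 5.
Net area = 45 − 5 = 40.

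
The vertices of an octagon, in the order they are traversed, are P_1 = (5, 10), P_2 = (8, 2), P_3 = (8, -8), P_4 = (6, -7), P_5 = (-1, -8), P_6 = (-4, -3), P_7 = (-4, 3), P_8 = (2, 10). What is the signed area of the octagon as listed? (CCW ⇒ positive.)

Apply the shoelace formula: 2A = Σ (x_i·y_{i+1} − x_{i+1}·y_i), indices taken mod 8.
Σ = (-70) + (-80) + (-8) + (-55) + (-29) + (-24) + (-46) + (-30) = -342
Signed area = Σ/2 = -171 (negative ⇒ clockwise traversal).

-171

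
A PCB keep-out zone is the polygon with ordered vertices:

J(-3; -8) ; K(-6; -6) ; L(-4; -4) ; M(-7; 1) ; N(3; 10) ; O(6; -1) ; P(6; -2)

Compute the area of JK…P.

129

Apply the shoelace formula: 2A = Σ (x_i·y_{i+1} − x_{i+1}·y_i), indices taken mod 7.
Σ = (-30) + (0) + (-32) + (-73) + (-63) + (-6) + (-54) = -258
Area = |Σ|/2 = 129.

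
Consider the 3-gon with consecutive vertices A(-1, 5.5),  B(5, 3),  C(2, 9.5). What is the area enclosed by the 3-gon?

Σ = (-30.5) + (41.5) + (20.5) = 31.5
Area = |Σ|/2 = 15.75.

15.75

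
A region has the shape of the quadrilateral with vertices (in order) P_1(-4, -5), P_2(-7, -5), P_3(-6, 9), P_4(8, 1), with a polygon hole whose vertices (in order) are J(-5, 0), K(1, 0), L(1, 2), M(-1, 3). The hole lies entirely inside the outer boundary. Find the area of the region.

100

Outer boundary:
Apply the shoelace (surveyor's) formula: 2A = Σ (x_i·y_{i+1} − x_{i+1}·y_i), indices taken mod 4.
Σ = (-15) + (-93) + (-78) + (-36) = -222
Area = |Σ|/2 = 111.
Hole:
Apply Gauss's area formula: 2A = Σ (x_i·y_{i+1} − x_{i+1}·y_i), indices taken mod 4.
Σ = (0) + (2) + (5) + (15) = 22
Area = |Σ|/2 = 11.
Net area = 111 − 11 = 100.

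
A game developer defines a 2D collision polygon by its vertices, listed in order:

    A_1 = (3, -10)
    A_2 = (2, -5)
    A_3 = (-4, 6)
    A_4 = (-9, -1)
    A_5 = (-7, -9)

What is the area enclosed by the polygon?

113

Σ = (5) + (-8) + (58) + (74) + (97) = 226
Area = |Σ|/2 = 113.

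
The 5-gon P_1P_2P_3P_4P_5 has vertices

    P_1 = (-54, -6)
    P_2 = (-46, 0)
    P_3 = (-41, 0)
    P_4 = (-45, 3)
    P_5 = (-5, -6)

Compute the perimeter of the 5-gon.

110

|P_1P_2| = √((8)² + (6)²) = √100 = 10
|P_2P_3| = √((5)² + (0)²) = √25 = 5
|P_3P_4| = √((-4)² + (3)²) = √25 = 5
|P_4P_5| = √((40)² + (-9)²) = √1681 = 41
|P_5P_1| = √((-49)² + (0)²) = √2401 = 49
Perimeter = 10 + 5 + 5 + 41 + 49 = 110.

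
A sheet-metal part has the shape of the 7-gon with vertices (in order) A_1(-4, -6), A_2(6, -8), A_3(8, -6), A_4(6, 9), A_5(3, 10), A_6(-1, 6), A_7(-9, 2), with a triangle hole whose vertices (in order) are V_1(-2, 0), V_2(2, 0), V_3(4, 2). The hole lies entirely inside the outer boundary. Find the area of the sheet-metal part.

185.5

Outer boundary:
Apply Gauss's area formula: 2A = Σ (x_i·y_{i+1} − x_{i+1}·y_i), indices taken mod 7.
Cross-terms: 68, 28, 108, 33, 28, 52, 62  ⇒  Σ = 379
Area = |Σ|/2 = 189.5.
Hole:
Apply the shoelace (surveyor's) formula: 2A = Σ (x_i·y_{i+1} − x_{i+1}·y_i), indices taken mod 3.
V_1→V_2: (-2)(0) − (2)(0) = 0
V_2→V_3: (2)(2) − (4)(0) = 4
V_3→V_1: (4)(0) − (-2)(2) = 4
Σ = 8
Area = |Σ|/2 = 4.
Net area = 189.5 − 4 = 185.5.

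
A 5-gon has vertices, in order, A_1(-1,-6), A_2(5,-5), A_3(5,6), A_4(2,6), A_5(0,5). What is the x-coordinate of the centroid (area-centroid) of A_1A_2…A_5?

Apply Gauss's area formula. First the cross-terms c_i = x_i·y_{i+1} − x_{i+1}·y_i:
  35, 55, 18, 10, 5  ⇒  2A = 123, A = 61.5.
Then Σ (x_i + x_{i+1})·c_i = 831, so x̄ = 831 / (6·61.5) = 277/123.

277/123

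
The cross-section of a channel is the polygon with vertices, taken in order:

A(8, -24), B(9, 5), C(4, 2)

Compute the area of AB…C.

Apply the shoelace (surveyor's) formula: 2A = Σ (x_i·y_{i+1} − x_{i+1}·y_i), indices taken mod 3.
Cross-terms: 256, -2, -112  ⇒  Σ = 142
Area = |Σ|/2 = 71.

71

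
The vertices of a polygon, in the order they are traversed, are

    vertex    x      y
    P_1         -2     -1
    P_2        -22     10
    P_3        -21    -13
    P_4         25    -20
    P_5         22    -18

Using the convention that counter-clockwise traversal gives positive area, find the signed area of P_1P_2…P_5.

565.5

Apply the shoelace (surveyor's) formula: 2A = Σ (x_i·y_{i+1} − x_{i+1}·y_i), indices taken mod 5.
Σ = (-42) + (496) + (745) + (-10) + (-58) = 1131
Signed area = Σ/2 = 565.5 (positive ⇒ counter-clockwise traversal).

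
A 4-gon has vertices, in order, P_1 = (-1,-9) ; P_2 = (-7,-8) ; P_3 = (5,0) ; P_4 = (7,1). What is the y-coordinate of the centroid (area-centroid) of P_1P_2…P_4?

-31/6

Apply the shoelace formula. First the cross-terms c_i = x_i·y_{i+1} − x_{i+1}·y_i:
  -55, 40, 5, -62  ⇒  2A = -72, A = -36.
Then Σ (y_i + y_{i+1})·c_i = 1116, so ȳ = 1116 / (6·(-36)) = -31/6.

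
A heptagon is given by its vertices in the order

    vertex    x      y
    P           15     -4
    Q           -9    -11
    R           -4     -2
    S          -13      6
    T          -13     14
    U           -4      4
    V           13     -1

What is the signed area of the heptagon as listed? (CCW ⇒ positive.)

-231

Apply the shoelace (surveyor's) formula: 2A = Σ (x_i·y_{i+1} − x_{i+1}·y_i), indices taken mod 7.
Σ = (-201) + (-26) + (-50) + (-104) + (4) + (-48) + (-37) = -462
Signed area = Σ/2 = -231 (negative ⇒ clockwise traversal).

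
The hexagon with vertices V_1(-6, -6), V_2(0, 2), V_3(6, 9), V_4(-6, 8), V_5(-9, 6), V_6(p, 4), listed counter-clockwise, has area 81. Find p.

-5

Write out the shoelace sum; only the two edges meeting at V_6 involve p:
2·Area = [((-9)·4 − p·6) + (p·(-6) − (-6)·4)] + 114
       = -12·p + 102 = 162
⇒ p = -5.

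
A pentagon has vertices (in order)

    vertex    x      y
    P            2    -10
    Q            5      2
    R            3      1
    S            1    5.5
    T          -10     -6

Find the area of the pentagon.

Apply the shoelace formula: 2A = Σ (x_i·y_{i+1} − x_{i+1}·y_i), indices taken mod 5.
P→Q: (2)(2) − (5)(-10) = 54
Q→R: (5)(1) − (3)(2) = -1
R→S: (3)(5.5) − (1)(1) = 15.5
S→T: (1)(-6) − (-10)(5.5) = 49
T→P: (-10)(-10) − (2)(-6) = 112
Σ = 229.5
Area = |Σ|/2 = 114.75.

114.75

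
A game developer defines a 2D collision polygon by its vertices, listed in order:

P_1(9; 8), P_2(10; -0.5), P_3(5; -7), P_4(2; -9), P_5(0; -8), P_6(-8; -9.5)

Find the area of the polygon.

120.75

Apply Gauss's area formula: 2A = Σ (x_i·y_{i+1} − x_{i+1}·y_i), indices taken mod 6.
Σ = (-84.5) + (-67.5) + (-31) + (-16) + (-64) + (21.5) = -241.5
Area = |Σ|/2 = 120.75.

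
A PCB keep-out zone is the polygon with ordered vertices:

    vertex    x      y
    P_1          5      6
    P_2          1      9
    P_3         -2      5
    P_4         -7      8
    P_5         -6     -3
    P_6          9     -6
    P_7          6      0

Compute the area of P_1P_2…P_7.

142.5

Apply the shoelace (surveyor's) formula: 2A = Σ (x_i·y_{i+1} − x_{i+1}·y_i), indices taken mod 7.
Σ = (39) + (23) + (19) + (69) + (63) + (36) + (36) = 285
Area = |Σ|/2 = 142.5.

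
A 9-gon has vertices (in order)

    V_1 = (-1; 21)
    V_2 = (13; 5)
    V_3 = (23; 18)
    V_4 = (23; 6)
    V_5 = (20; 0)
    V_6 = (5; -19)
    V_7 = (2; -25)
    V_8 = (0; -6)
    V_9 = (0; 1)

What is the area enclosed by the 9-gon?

Cross-terms: -278, 119, -276, -120, -380, -87, -12, 0, 1  ⇒  Σ = -1033
Area = |Σ|/2 = 516.5.

516.5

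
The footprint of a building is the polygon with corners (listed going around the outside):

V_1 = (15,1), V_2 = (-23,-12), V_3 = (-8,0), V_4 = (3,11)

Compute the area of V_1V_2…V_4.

251.5

Apply the surveyor's formula: 2A = Σ (x_i·y_{i+1} − x_{i+1}·y_i), indices taken mod 4.
Σ = (-157) + (-96) + (-88) + (-162) = -503
Area = |Σ|/2 = 251.5.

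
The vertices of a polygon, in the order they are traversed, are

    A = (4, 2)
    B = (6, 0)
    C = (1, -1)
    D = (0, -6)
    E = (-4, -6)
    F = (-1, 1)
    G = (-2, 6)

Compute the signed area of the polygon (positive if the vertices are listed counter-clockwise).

Cross-terms: -12, -6, -6, -24, -10, -4, -28  ⇒  Σ = -90
Signed area = Σ/2 = -45 (negative ⇒ clockwise traversal).

-45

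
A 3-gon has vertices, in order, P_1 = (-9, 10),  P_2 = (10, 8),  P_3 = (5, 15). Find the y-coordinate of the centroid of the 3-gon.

11

Apply the surveyor's formula. First the cross-terms c_i = x_i·y_{i+1} − x_{i+1}·y_i:
  -172, 110, 185  ⇒  2A = 123, A = 61.5.
Then Σ (y_i + y_{i+1})·c_i = 4059, so ȳ = 4059 / (6·61.5) = 11.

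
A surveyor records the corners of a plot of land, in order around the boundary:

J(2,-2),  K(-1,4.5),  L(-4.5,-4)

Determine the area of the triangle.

Apply Gauss's area formula: 2A = Σ (x_i·y_{i+1} − x_{i+1}·y_i), indices taken mod 3.
Σ = (7) + (24.25) + (17) = 48.25
Area = |Σ|/2 = 24.125.

24.125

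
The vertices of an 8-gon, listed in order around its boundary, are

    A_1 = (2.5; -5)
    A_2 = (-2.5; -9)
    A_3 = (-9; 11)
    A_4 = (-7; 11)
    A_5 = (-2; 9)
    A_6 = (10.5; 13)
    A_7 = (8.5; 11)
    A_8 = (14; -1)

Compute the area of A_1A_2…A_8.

276

A_1→A_2: (2.5)(-9) − (-2.5)(-5) = -35
A_2→A_3: (-2.5)(11) − (-9)(-9) = -108.5
A_3→A_4: (-9)(11) − (-7)(11) = -22
A_4→A_5: (-7)(9) − (-2)(11) = -41
A_5→A_6: (-2)(13) − (10.5)(9) = -120.5
A_6→A_7: (10.5)(11) − (8.5)(13) = 5
A_7→A_8: (8.5)(-1) − (14)(11) = -162.5
A_8→A_1: (14)(-5) − (2.5)(-1) = -67.5
Σ = -552
Area = |Σ|/2 = 276.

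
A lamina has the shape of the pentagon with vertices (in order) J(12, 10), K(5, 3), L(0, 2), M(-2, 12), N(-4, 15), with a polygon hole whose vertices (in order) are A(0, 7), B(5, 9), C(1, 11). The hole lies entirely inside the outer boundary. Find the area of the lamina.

Outer boundary:
Σ = (-14) + (10) + (4) + (18) + (-220) = -202
Area = |Σ|/2 = 101.
Hole:
Apply the surveyor's formula: 2A = Σ (x_i·y_{i+1} − x_{i+1}·y_i), indices taken mod 3.
Σ = (-35) + (46) + (7) = 18
Area = |Σ|/2 = 9.
Net area = 101 − 9 = 92.

92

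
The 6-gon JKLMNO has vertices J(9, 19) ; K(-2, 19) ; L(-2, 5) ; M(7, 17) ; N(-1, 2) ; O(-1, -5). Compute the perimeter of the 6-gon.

|JK| = √((-11)² + (0)²) = √121 = 11
|KL| = √((0)² + (-14)²) = √196 = 14
|LM| = √((9)² + (12)²) = √225 = 15
|MN| = √((-8)² + (-15)²) = √289 = 17
|NO| = √((0)² + (-7)²) = √49 = 7
|OJ| = √((10)² + (24)²) = √676 = 26
Perimeter = 11 + 14 + 15 + 17 + 7 + 26 = 90.

90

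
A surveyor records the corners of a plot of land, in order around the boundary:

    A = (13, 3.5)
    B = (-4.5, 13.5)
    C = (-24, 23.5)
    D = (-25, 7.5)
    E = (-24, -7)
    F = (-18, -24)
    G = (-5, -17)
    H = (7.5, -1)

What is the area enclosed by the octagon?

Cross-terms: 191.25, 218.25, 407.5, 355, 450, 186, 132.5, 39.25  ⇒  Σ = 1979.75
Area = |Σ|/2 = 989.875.

989.875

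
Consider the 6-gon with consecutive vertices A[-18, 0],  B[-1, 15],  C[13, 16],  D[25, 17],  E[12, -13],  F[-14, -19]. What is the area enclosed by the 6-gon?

970.5

Σ = (-270) + (-211) + (-179) + (-529) + (-410) + (-342) = -1941
Area = |Σ|/2 = 970.5.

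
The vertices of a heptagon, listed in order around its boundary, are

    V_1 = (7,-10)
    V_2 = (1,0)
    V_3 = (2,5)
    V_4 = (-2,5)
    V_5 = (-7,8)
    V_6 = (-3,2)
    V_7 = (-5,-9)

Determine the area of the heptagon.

107

Apply Gauss's area formula: 2A = Σ (x_i·y_{i+1} − x_{i+1}·y_i), indices taken mod 7.
Σ = (10) + (5) + (20) + (19) + (10) + (37) + (113) = 214
Area = |Σ|/2 = 107.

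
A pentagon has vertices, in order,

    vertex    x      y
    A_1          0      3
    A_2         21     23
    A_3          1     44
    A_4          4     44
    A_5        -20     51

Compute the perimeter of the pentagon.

|A_1A_2| = √((21)² + (20)²) = √841 = 29
|A_2A_3| = √((-20)² + (21)²) = √841 = 29
|A_3A_4| = √((3)² + (0)²) = √9 = 3
|A_4A_5| = √((-24)² + (7)²) = √625 = 25
|A_5A_1| = √((20)² + (-48)²) = √2704 = 52
Perimeter = 29 + 29 + 3 + 25 + 52 = 138.

138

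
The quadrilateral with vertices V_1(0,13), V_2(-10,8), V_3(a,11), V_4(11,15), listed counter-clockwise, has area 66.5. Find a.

Write out the shoelace sum; only the two edges meeting at V_3 involve a:
2·Area = [((-10)·11 − a·8) + (a·15 − 11·11)] + 273
       = 7·a + 42 = 133
⇒ a = 13.

13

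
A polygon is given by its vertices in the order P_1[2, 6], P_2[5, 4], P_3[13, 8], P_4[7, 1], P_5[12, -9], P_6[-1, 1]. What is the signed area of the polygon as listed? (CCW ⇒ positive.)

Apply the shoelace formula: 2A = Σ (x_i·y_{i+1} − x_{i+1}·y_i), indices taken mod 6.
Σ = (-22) + (-12) + (-43) + (-75) + (3) + (-8) = -157
Signed area = Σ/2 = -78.5 (negative ⇒ clockwise traversal).

-78.5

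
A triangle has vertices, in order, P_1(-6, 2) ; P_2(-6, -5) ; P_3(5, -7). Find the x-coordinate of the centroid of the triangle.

Apply the shoelace formula. First the cross-terms c_i = x_i·y_{i+1} − x_{i+1}·y_i:
  42, 67, -32  ⇒  2A = 77, A = 38.5.
Then Σ (x_i + x_{i+1})·c_i = -539, so x̄ = -539 / (6·38.5) = -7/3.

-7/3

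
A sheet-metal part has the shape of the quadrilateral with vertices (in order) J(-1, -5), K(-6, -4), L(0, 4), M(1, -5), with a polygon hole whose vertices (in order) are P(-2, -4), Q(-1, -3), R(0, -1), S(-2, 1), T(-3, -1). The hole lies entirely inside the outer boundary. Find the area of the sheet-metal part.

Outer boundary:
Apply the shoelace (surveyor's) formula: 2A = Σ (x_i·y_{i+1} − x_{i+1}·y_i), indices taken mod 4.
J→K: (-1)(-4) − (-6)(-5) = -26
K→L: (-6)(4) − (0)(-4) = -24
L→M: (0)(-5) − (1)(4) = -4
M→J: (1)(-5) − (-1)(-5) = -10
Σ = -64
Area = |Σ|/2 = 32.
Hole:
Apply the surveyor's formula: 2A = Σ (x_i·y_{i+1} − x_{i+1}·y_i), indices taken mod 5.
P→Q: (-2)(-3) − (-1)(-4) = 2
Q→R: (-1)(-1) − (0)(-3) = 1
R→S: (0)(1) − (-2)(-1) = -2
S→T: (-2)(-1) − (-3)(1) = 5
T→P: (-3)(-4) − (-2)(-1) = 10
Σ = 16
Area = |Σ|/2 = 8.
Net area = 32 − 8 = 24.

24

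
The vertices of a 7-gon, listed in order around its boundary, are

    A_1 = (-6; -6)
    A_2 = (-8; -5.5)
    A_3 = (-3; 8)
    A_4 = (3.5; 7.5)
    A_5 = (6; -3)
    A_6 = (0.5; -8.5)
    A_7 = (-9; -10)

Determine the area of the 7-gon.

Apply the shoelace formula: 2A = Σ (x_i·y_{i+1} − x_{i+1}·y_i), indices taken mod 7.
Σ = (-15) + (-80.5) + (-50.5) + (-55.5) + (-49.5) + (-81.5) + (-6) = -338.5
Area = |Σ|/2 = 169.25.

169.25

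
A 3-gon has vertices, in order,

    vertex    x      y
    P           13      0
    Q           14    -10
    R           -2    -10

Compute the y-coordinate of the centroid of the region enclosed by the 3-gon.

-20/3

Apply Gauss's area formula. First the cross-terms c_i = x_i·y_{i+1} − x_{i+1}·y_i:
  -130, -160, 130  ⇒  2A = -160, A = -80.
Then Σ (y_i + y_{i+1})·c_i = 3200, so ȳ = 3200 / (6·(-80)) = -20/3.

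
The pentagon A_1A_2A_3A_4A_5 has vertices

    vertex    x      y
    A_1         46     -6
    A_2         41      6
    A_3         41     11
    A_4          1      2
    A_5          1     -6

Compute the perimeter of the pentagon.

|A_1A_2| = √((-5)² + (12)²) = √169 = 13
|A_2A_3| = √((0)² + (5)²) = √25 = 5
|A_3A_4| = √((-40)² + (-9)²) = √1681 = 41
|A_4A_5| = √((0)² + (-8)²) = √64 = 8
|A_5A_1| = √((45)² + (0)²) = √2025 = 45
Perimeter = 13 + 5 + 41 + 8 + 45 = 112.

112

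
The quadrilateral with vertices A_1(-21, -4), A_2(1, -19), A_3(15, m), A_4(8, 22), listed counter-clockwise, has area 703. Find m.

6

The doubled signed area Σ (x_i y_{i+1} − x_{i+1} y_i) is linear in m.
With m=0 it equals 1448; the coefficient of m is -7 (from the two edges through A_3).
So -7·m + 1448 = 2·703 = 1406 ⇒ m = 6.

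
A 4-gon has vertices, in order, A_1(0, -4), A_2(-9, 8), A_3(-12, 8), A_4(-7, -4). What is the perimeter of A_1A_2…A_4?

38

|A_1A_2| = √((-9)² + (12)²) = √225 = 15
|A_2A_3| = √((-3)² + (0)²) = √9 = 3
|A_3A_4| = √((5)² + (-12)²) = √169 = 13
|A_4A_1| = √((7)² + (0)²) = √49 = 7
Perimeter = 15 + 3 + 13 + 7 = 38.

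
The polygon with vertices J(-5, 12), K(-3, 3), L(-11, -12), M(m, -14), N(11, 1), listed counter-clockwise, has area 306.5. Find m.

Write out the shoelace sum; only the two edges meeting at M involve m:
2·Area = [((-11)·(-14) − m·(-12)) + (m·1 − 11·(-14))] + 227
       = 13·m + 535 = 613
⇒ m = 6.

6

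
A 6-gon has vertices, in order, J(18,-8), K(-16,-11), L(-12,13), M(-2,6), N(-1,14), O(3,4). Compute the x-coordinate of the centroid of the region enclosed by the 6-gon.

Apply the shoelace formula. First the cross-terms c_i = x_i·y_{i+1} − x_{i+1}·y_i:
  -326, -340, -46, -22, -46, -96  ⇒  2A = -876, A = -438.
Then Σ (x_i + x_{i+1})·c_i = 7470, so x̄ = 7470 / (6·(-438)) = -415/146.

-415/146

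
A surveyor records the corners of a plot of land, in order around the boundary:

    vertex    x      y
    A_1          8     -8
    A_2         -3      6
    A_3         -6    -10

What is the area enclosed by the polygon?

109

Σ = (24) + (66) + (128) = 218
Area = |Σ|/2 = 109.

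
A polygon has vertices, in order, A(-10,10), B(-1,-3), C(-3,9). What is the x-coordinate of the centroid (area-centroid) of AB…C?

Apply the surveyor's formula. First the cross-terms c_i = x_i·y_{i+1} − x_{i+1}·y_i:
  40, -18, 60  ⇒  2A = 82, A = 41.
Then Σ (x_i + x_{i+1})·c_i = -1148, so x̄ = -1148 / (6·41) = -14/3.

-14/3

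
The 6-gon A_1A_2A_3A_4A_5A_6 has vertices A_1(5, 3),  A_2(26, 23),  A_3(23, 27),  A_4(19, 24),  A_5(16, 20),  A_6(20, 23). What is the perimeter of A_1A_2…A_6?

|A_1A_2| = √((21)² + (20)²) = √841 = 29
|A_2A_3| = √((-3)² + (4)²) = √25 = 5
|A_3A_4| = √((-4)² + (-3)²) = √25 = 5
|A_4A_5| = √((-3)² + (-4)²) = √25 = 5
|A_5A_6| = √((4)² + (3)²) = √25 = 5
|A_6A_1| = √((-15)² + (-20)²) = √625 = 25
Perimeter = 29 + 5 + 5 + 5 + 5 + 25 = 74.

74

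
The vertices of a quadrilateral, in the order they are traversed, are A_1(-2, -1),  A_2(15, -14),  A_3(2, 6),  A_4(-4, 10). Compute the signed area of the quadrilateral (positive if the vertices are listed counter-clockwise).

Apply the shoelace formula: 2A = Σ (x_i·y_{i+1} − x_{i+1}·y_i), indices taken mod 4.
Σ = (43) + (118) + (44) + (24) = 229
Signed area = Σ/2 = 114.5 (positive ⇒ counter-clockwise traversal).

114.5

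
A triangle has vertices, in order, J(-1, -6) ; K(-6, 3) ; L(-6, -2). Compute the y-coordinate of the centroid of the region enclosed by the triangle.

-5/3

Apply Gauss's area formula. First the cross-terms c_i = x_i·y_{i+1} − x_{i+1}·y_i:
  -39, 30, 34  ⇒  2A = 25, A = 12.5.
Then Σ (y_i + y_{i+1})·c_i = -125, so ȳ = -125 / (6·12.5) = -5/3.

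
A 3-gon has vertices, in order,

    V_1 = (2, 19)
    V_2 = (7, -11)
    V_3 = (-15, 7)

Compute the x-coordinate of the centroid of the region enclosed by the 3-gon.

-2

Apply the shoelace formula. First the cross-terms c_i = x_i·y_{i+1} − x_{i+1}·y_i:
  -155, -116, -299  ⇒  2A = -570, A = -285.
Then Σ (x_i + x_{i+1})·c_i = 3420, so x̄ = 3420 / (6·(-285)) = -2.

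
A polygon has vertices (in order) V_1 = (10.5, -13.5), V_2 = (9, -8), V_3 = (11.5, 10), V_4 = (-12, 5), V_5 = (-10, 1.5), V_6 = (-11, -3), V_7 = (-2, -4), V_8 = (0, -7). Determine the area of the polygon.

Apply the shoelace formula: 2A = Σ (x_i·y_{i+1} − x_{i+1}·y_i), indices taken mod 8.
Σ = (37.5) + (182) + (177.5) + (32) + (46.5) + (38) + (14) + (73.5) = 601
Area = |Σ|/2 = 300.5.

300.5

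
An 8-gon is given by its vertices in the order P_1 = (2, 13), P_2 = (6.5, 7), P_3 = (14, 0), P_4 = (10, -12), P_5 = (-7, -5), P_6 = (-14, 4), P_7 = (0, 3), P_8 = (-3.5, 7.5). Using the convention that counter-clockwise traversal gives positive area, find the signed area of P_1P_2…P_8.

Σ = (-70.5) + (-98) + (-168) + (-134) + (-98) + (-42) + (10.5) + (-60.5) = -660.5
Signed area = Σ/2 = -330.25 (negative ⇒ clockwise traversal).

-330.25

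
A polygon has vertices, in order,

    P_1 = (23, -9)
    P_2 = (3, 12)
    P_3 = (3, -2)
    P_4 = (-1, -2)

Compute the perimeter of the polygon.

|P_1P_2| = √((-20)² + (21)²) = √841 = 29
|P_2P_3| = √((0)² + (-14)²) = √196 = 14
|P_3P_4| = √((-4)² + (0)²) = √16 = 4
|P_4P_1| = √((24)² + (-7)²) = √625 = 25
Perimeter = 29 + 14 + 4 + 25 = 72.

72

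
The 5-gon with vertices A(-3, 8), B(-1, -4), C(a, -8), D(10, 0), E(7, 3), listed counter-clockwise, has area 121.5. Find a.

10

Write out the shoelace sum; only the two edges meeting at C involve a:
2·Area = [((-1)·(-8) − a·(-4)) + (a·0 − 10·(-8))] + 115
       = 4·a + 203 = 243
⇒ a = 10.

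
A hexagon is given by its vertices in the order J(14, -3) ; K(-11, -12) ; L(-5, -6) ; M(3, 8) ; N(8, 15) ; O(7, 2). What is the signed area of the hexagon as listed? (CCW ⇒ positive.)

-187

Apply the shoelace formula: 2A = Σ (x_i·y_{i+1} − x_{i+1}·y_i), indices taken mod 6.
Σ = (-201) + (6) + (-22) + (-19) + (-89) + (-49) = -374
Signed area = Σ/2 = -187 (negative ⇒ clockwise traversal).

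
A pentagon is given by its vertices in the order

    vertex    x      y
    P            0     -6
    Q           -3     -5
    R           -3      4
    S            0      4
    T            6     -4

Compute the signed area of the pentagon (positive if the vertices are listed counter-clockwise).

-58.5

Σ = (-18) + (-27) + (-12) + (-24) + (-36) = -117
Signed area = Σ/2 = -58.5 (negative ⇒ clockwise traversal).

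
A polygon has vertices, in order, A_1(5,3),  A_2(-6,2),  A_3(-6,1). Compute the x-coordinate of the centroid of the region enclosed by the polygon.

Apply Gauss's area formula. First the cross-terms c_i = x_i·y_{i+1} − x_{i+1}·y_i:
  28, 6, -23  ⇒  2A = 11, A = 5.5.
Then Σ (x_i + x_{i+1})·c_i = -77, so x̄ = -77 / (6·5.5) = -7/3.

-7/3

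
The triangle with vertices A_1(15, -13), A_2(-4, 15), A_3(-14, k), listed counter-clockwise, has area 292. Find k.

Write out the shoelace sum; only the two edges meeting at A_3 involve k:
2·Area = [((-4)·k − (-14)·15) + ((-14)·(-13) − 15·k)] + 173
       = -19·k + 565 = 584
⇒ k = -1.

-1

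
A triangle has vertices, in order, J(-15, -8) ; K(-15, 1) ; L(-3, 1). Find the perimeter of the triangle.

|JK| = √((0)² + (9)²) = √81 = 9
|KL| = √((12)² + (0)²) = √144 = 12
|LJ| = √((-12)² + (-9)²) = √225 = 15
Perimeter = 9 + 12 + 15 = 36.

36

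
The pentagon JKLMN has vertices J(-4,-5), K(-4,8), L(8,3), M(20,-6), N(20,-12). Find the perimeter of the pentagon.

72

|JK| = √((0)² + (13)²) = √169 = 13
|KL| = √((12)² + (-5)²) = √169 = 13
|LM| = √((12)² + (-9)²) = √225 = 15
|MN| = √((0)² + (-6)²) = √36 = 6
|NJ| = √((-24)² + (7)²) = √625 = 25
Perimeter = 13 + 13 + 15 + 6 + 25 = 72.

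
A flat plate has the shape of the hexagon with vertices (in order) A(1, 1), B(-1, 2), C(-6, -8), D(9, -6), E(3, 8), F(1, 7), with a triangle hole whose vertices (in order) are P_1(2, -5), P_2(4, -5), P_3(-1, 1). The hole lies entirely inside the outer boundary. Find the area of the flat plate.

Outer boundary:
Apply the shoelace formula: 2A = Σ (x_i·y_{i+1} − x_{i+1}·y_i), indices taken mod 6.
Σ = (3) + (20) + (108) + (90) + (13) + (-6) = 228
Area = |Σ|/2 = 114.
Hole:
Σ = (10) + (-1) + (3) = 12
Area = |Σ|/2 = 6.
Net area = 114 − 6 = 108.

108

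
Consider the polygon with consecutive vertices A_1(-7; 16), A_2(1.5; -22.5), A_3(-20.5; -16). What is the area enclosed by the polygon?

395.875

Apply the surveyor's formula: 2A = Σ (x_i·y_{i+1} − x_{i+1}·y_i), indices taken mod 3.
Σ = (133.5) + (-485.25) + (-440) = -791.75
Area = |Σ|/2 = 395.875.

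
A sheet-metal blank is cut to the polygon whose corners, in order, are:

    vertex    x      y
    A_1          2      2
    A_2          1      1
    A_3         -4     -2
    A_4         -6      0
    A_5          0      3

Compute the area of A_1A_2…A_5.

17

Cross-terms: 0, 2, -12, -18, -6  ⇒  Σ = -34
Area = |Σ|/2 = 17.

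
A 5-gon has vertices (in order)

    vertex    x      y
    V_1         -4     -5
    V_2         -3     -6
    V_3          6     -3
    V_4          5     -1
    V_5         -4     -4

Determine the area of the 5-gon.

21.5

Σ = (9) + (45) + (9) + (-24) + (4) = 43
Area = |Σ|/2 = 21.5.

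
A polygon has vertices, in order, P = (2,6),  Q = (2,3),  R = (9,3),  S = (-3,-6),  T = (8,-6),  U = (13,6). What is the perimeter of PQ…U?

|PQ| = √((0)² + (-3)²) = √9 = 3
|QR| = √((7)² + (0)²) = √49 = 7
|RS| = √((-12)² + (-9)²) = √225 = 15
|ST| = √((11)² + (0)²) = √121 = 11
|TU| = √((5)² + (12)²) = √169 = 13
|UP| = √((-11)² + (0)²) = √121 = 11
Perimeter = 3 + 7 + 15 + 11 + 13 + 11 = 60.

60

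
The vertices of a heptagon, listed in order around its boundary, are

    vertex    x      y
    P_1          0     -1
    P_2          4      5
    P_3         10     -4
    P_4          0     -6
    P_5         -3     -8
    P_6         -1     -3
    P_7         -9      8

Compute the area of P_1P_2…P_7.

82.5

Cross-terms: 4, -66, -60, -18, 1, -35, 9  ⇒  Σ = -165
Area = |Σ|/2 = 82.5.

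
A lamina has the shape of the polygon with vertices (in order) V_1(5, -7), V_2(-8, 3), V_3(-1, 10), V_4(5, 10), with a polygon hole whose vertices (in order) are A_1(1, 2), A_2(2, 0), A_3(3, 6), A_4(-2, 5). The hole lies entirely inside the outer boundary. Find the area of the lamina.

Outer boundary:
Apply the surveyor's formula: 2A = Σ (x_i·y_{i+1} − x_{i+1}·y_i), indices taken mod 4.
Σ = (-41) + (-77) + (-60) + (-85) = -263
Area = |Σ|/2 = 131.5.
Hole:
Apply the shoelace (surveyor's) formula: 2A = Σ (x_i·y_{i+1} − x_{i+1}·y_i), indices taken mod 4.
Σ = (-4) + (12) + (27) + (-9) = 26
Area = |Σ|/2 = 13.
Net area = 131.5 − 13 = 118.5.

118.5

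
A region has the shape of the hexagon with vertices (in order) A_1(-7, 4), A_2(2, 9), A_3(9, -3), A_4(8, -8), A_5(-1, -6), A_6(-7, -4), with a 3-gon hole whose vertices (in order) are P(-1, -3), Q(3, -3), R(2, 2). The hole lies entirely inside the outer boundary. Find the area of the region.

168

Outer boundary:
Apply Gauss's area formula: 2A = Σ (x_i·y_{i+1} − x_{i+1}·y_i), indices taken mod 6.
Σ = (-71) + (-87) + (-48) + (-56) + (-38) + (-56) = -356
Area = |Σ|/2 = 178.
Hole:
Apply the shoelace formula: 2A = Σ (x_i·y_{i+1} − x_{i+1}·y_i), indices taken mod 3.
Σ = (12) + (12) + (-4) = 20
Area = |Σ|/2 = 10.
Net area = 178 − 10 = 168.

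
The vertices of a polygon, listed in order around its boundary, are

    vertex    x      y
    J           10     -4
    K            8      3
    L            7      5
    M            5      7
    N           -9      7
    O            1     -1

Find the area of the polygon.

Apply the surveyor's formula: 2A = Σ (x_i·y_{i+1} − x_{i+1}·y_i), indices taken mod 6.
Cross-terms: 62, 19, 24, 98, 2, 6  ⇒  Σ = 211
Area = |Σ|/2 = 105.5.

105.5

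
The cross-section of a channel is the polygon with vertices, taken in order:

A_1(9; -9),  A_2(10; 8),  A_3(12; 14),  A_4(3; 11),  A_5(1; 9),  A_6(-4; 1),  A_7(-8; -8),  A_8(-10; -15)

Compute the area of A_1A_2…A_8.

Cross-terms: 162, 44, 90, 16, 37, 40, 40, 225  ⇒  Σ = 654
Area = |Σ|/2 = 327.

327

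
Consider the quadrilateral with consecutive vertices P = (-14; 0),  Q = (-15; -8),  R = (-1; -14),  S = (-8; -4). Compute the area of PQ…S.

Apply the surveyor's formula: 2A = Σ (x_i·y_{i+1} − x_{i+1}·y_i), indices taken mod 4.
Σ = (112) + (202) + (-108) + (-56) = 150
Area = |Σ|/2 = 75.

75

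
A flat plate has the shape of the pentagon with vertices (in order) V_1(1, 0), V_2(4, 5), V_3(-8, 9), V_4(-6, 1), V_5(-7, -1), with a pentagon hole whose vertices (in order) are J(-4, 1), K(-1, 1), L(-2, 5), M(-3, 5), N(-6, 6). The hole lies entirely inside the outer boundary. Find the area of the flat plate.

56

Outer boundary:
Apply the shoelace (surveyor's) formula: 2A = Σ (x_i·y_{i+1} − x_{i+1}·y_i), indices taken mod 5.
Σ = (5) + (76) + (46) + (13) + (1) = 141
Area = |Σ|/2 = 70.5.
Hole:
Apply the shoelace formula: 2A = Σ (x_i·y_{i+1} − x_{i+1}·y_i), indices taken mod 5.
Σ = (-3) + (-3) + (5) + (12) + (18) = 29
Area = |Σ|/2 = 14.5.
Net area = 70.5 − 14.5 = 56.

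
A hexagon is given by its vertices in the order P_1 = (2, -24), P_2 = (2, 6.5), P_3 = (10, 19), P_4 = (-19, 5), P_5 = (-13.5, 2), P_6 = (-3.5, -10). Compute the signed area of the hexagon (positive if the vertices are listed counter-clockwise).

360.25

Apply Gauss's area formula: 2A = Σ (x_i·y_{i+1} − x_{i+1}·y_i), indices taken mod 6.
Cross-terms: 61, -27, 411, 29.5, 142, 104  ⇒  Σ = 720.5
Signed area = Σ/2 = 360.25 (positive ⇒ counter-clockwise traversal).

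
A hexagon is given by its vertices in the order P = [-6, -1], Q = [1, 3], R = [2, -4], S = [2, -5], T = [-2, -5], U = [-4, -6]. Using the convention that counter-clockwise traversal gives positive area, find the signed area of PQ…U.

P→Q: (-6)(3) − (1)(-1) = -17
Q→R: (1)(-4) − (2)(3) = -10
R→S: (2)(-5) − (2)(-4) = -2
S→T: (2)(-5) − (-2)(-5) = -20
T→U: (-2)(-6) − (-4)(-5) = -8
U→P: (-4)(-1) − (-6)(-6) = -32
Σ = -89
Signed area = Σ/2 = -44.5 (negative ⇒ clockwise traversal).

-44.5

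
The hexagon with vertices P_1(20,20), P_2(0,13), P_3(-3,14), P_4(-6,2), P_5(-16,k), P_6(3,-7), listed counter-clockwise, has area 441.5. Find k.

The doubled signed area Σ (x_i y_{i+1} − x_{i+1} y_i) is linear in k.
With k=0 it equals 721; the coefficient of k is -9 (from the two edges through P_5).
So -9·k + 721 = 2·441.5 = 883 ⇒ k = -18.

-18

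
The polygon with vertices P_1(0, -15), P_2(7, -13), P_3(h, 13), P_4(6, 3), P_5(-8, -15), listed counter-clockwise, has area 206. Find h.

15

The doubled signed area Σ (x_i y_{i+1} − x_{i+1} y_i) is linear in h.
With h=0 it equals 172; the coefficient of h is 16 (from the two edges through P_3).
So 16·h + 172 = 2·206 = 412 ⇒ h = 15.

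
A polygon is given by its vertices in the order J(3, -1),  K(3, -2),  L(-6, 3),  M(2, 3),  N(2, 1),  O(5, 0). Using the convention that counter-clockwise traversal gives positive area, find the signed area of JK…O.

Σ = (-3) + (-3) + (-24) + (-4) + (-5) + (-5) = -44
Signed area = Σ/2 = -22 (negative ⇒ clockwise traversal).

-22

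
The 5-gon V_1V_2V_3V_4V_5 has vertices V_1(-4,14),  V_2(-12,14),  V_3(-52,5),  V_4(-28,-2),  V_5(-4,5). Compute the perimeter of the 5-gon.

108

|V_1V_2| = √((-8)² + (0)²) = √64 = 8
|V_2V_3| = √((-40)² + (-9)²) = √1681 = 41
|V_3V_4| = √((24)² + (-7)²) = √625 = 25
|V_4V_5| = √((24)² + (7)²) = √625 = 25
|V_5V_1| = √((0)² + (9)²) = √81 = 9
Perimeter = 8 + 41 + 25 + 25 + 9 = 108.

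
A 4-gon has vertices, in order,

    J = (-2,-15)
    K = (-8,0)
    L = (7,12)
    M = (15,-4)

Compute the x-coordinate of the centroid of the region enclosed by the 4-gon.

Apply the shoelace formula. First the cross-terms c_i = x_i·y_{i+1} − x_{i+1}·y_i:
  -120, -96, -208, -233  ⇒  2A = -657, A = -328.5.
Then Σ (x_i + x_{i+1})·c_i = -6309, so x̄ = -6309 / (6·(-328.5)) = 701/219.

701/219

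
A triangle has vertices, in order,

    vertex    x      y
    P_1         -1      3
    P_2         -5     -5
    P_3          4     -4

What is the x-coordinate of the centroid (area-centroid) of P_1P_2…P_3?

Apply Gauss's area formula. First the cross-terms c_i = x_i·y_{i+1} − x_{i+1}·y_i:
  20, 40, 8  ⇒  2A = 68, A = 34.
Then Σ (x_i + x_{i+1})·c_i = -136, so x̄ = -136 / (6·34) = -2/3.

-2/3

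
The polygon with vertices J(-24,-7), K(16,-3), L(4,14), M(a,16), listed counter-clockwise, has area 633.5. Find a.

-19

The doubled signed area Σ (x_i y_{i+1} − x_{i+1} y_i) is linear in a.
With a=0 it equals 868; the coefficient of a is -21 (from the two edges through M).
So -21·a + 868 = 2·633.5 = 1267 ⇒ a = -19.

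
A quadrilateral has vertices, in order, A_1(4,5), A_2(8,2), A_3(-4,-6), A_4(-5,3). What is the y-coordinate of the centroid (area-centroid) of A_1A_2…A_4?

78/151

Apply the surveyor's formula. First the cross-terms c_i = x_i·y_{i+1} − x_{i+1}·y_i:
  -32, -40, -42, -37  ⇒  2A = -151, A = -75.5.
Then Σ (y_i + y_{i+1})·c_i = -234, so ȳ = -234 / (6·(-75.5)) = 78/151.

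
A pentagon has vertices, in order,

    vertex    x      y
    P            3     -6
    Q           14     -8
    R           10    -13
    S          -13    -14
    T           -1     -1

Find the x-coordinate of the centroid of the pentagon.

Apply Gauss's area formula. First the cross-terms c_i = x_i·y_{i+1} − x_{i+1}·y_i:
  60, -102, -309, -1, 9  ⇒  2A = -343, A = -171.5.
Then Σ (x_i + x_{i+1})·c_i = -469, so x̄ = -469 / (6·(-171.5)) = 67/147.

67/147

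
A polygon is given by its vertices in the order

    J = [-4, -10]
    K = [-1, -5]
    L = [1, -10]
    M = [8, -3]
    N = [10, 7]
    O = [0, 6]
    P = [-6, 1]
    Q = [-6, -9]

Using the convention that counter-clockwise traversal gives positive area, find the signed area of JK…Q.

Apply the surveyor's formula: 2A = Σ (x_i·y_{i+1} − x_{i+1}·y_i), indices taken mod 8.
J→K: (-4)(-5) − (-1)(-10) = 10
K→L: (-1)(-10) − (1)(-5) = 15
L→M: (1)(-3) − (8)(-10) = 77
M→N: (8)(7) − (10)(-3) = 86
N→O: (10)(6) − (0)(7) = 60
O→P: (0)(1) − (-6)(6) = 36
P→Q: (-6)(-9) − (-6)(1) = 60
Q→J: (-6)(-10) − (-4)(-9) = 24
Σ = 368
Signed area = Σ/2 = 184 (positive ⇒ counter-clockwise traversal).

184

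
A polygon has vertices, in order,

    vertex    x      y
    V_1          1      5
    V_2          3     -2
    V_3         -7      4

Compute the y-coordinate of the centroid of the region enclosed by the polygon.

7/3

Apply the shoelace formula. First the cross-terms c_i = x_i·y_{i+1} − x_{i+1}·y_i:
  -17, -2, -39  ⇒  2A = -58, A = -29.
Then Σ (y_i + y_{i+1})·c_i = -406, so ȳ = -406 / (6·(-29)) = 7/3.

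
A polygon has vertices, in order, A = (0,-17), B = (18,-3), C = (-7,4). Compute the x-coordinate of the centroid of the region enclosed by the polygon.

Apply the surveyor's formula. First the cross-terms c_i = x_i·y_{i+1} − x_{i+1}·y_i:
  306, 51, 119  ⇒  2A = 476, A = 238.
Then Σ (x_i + x_{i+1})·c_i = 5236, so x̄ = 5236 / (6·238) = 11/3.

11/3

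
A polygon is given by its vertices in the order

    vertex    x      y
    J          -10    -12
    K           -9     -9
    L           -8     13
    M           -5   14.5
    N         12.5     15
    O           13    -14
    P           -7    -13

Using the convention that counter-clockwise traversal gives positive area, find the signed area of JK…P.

-598.625

Apply the shoelace formula: 2A = Σ (x_i·y_{i+1} − x_{i+1}·y_i), indices taken mod 7.
J→K: (-10)(-9) − (-9)(-12) = -18
K→L: (-9)(13) − (-8)(-9) = -189
L→M: (-8)(14.5) − (-5)(13) = -51
M→N: (-5)(15) − (12.5)(14.5) = -256.25
N→O: (12.5)(-14) − (13)(15) = -370
O→P: (13)(-13) − (-7)(-14) = -267
P→J: (-7)(-12) − (-10)(-13) = -46
Σ = -1197.25
Signed area = Σ/2 = -598.625 (negative ⇒ clockwise traversal).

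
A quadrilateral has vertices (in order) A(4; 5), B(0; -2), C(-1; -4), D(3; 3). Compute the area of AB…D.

1

Apply the shoelace formula: 2A = Σ (x_i·y_{i+1} − x_{i+1}·y_i), indices taken mod 4.
Σ = (-8) + (-2) + (9) + (3) = 2
Area = |Σ|/2 = 1.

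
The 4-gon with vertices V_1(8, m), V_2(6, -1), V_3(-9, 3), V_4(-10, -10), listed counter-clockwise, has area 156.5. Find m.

-7

The doubled signed area Σ (x_i y_{i+1} − x_{i+1} y_i) is linear in m.
With m=0 it equals 201; the coefficient of m is -16 (from the two edges through V_1).
So -16·m + 201 = 2·156.5 = 313 ⇒ m = -7.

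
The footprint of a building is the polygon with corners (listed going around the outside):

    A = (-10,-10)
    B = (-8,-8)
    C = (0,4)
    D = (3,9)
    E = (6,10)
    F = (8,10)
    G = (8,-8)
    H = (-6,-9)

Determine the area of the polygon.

Σ = (0) + (-32) + (-12) + (-24) + (-20) + (-144) + (-120) + (-30) = -382
Area = |Σ|/2 = 191.

191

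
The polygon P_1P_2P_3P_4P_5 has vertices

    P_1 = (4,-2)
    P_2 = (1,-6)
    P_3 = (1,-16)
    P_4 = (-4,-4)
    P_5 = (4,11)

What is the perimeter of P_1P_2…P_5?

|P_1P_2| = √((-3)² + (-4)²) = √25 = 5
|P_2P_3| = √((0)² + (-10)²) = √100 = 10
|P_3P_4| = √((-5)² + (12)²) = √169 = 13
|P_4P_5| = √((8)² + (15)²) = √289 = 17
|P_5P_1| = √((0)² + (-13)²) = √169 = 13
Perimeter = 5 + 10 + 13 + 17 + 13 = 58.

58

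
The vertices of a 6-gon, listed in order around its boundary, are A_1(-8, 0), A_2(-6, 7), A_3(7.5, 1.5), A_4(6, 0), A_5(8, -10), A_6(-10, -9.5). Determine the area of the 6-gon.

Σ = (-56) + (-61.5) + (-9) + (-60) + (-176) + (-76) = -438.5
Area = |Σ|/2 = 219.25.

219.25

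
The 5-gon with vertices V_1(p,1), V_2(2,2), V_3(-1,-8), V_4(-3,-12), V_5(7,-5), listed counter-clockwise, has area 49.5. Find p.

Write out the shoelace sum; only the two edges meeting at V_1 involve p:
2·Area = [(7·1 − p·(-5)) + (p·2 − 2·1)] + 73
       = 7·p + 78 = 99
⇒ p = 3.

3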